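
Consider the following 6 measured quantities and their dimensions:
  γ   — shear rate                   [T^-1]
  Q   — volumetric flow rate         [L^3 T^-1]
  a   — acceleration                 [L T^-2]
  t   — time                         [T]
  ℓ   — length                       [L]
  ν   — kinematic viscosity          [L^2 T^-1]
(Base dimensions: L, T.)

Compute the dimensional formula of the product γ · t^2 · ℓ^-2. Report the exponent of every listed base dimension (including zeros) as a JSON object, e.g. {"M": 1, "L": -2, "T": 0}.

Exponent matrix [L,T] × [γ,Q,a,t,ℓ,ν]:
  L: [ 0  3  1  0  1  2]
  T: [-1 -1 -2  1  0 -1]
  [L]: (1)·0+(2)·0+(-2)·1 = -2
  [T]: (1)·-1+(2)·1+(-2)·0 = 1
⇒ L^-2 T

{"L": -2, "T": 1}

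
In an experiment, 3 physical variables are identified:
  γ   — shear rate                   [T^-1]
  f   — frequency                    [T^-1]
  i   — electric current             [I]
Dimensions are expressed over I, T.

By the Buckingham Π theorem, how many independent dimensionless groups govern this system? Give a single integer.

Dimensional matrix (I×T by γ×f×i):
  I: [ 0  0  1]
  T: [-1 -1  0]
Row reduction gives pivot columns γ,i; rank = 2
3 vars − rank 2 = 1 Π group

1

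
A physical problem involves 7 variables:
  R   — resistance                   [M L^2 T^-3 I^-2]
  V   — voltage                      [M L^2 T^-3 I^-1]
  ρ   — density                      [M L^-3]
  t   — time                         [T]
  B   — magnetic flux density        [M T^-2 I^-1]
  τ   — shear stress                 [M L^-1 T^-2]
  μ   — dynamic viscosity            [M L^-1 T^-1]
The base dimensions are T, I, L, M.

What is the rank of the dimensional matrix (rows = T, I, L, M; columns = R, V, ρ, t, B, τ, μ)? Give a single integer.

Write exponents as rows T,I,L,M / cols R,V,ρ,t,B,τ,μ:
  T: [-3 -3  0  1 -2 -2 -1]
  I: [-2 -1  0  0 -1  0  0]
  L: [ 2  2 -3  0  0 -1 -1]
  M: [ 1  1  1  0  1  1  1]
Echelon form has 4 nonzero rows (pivots: R,V,ρ,t)

4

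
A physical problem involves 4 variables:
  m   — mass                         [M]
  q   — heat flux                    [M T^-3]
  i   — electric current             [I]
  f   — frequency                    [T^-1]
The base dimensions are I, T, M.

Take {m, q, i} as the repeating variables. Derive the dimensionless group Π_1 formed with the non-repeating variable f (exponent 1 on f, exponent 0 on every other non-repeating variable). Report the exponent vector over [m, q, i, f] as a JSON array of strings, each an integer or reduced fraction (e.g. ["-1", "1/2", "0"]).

Exponent matrix [I,T,M] × [m,q,i,f]:
  I: [ 0  0  1  0]
  T: [ 0 -3  0 -1]
  M: [ 1  1  0  0]
RREF → pivots at {m,q,i} ⇒ r = 3
Repeat: m,q,i; free: f
RREF:
  r0: [   1    0    0 -1/3]
  r1: [   0    1    0  1/3]
  r2: [   0    0    1    0]
Fix exponent of f at 1; solve each RREF row for its pivot's exponent:
  r0: exp(m) + (-1/3)·1 = 0 ⇒ exp(m) = 1/3
  r1: exp(q) + (1/3)·1 = 0 ⇒ exp(q) = -1/3
  r2: exp(i) + (0)·1 = 0 ⇒ exp(i) = 0
Π_1 = m^(1/3) · q^(-1/3) · f

["1/3", "-1/3", "0", "1"]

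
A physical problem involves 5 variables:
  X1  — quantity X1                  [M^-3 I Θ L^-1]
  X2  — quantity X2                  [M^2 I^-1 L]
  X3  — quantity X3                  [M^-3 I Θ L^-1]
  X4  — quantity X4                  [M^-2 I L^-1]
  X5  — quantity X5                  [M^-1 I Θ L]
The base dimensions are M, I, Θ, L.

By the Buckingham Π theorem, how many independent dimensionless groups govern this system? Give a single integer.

Exponent matrix [M,I,Θ,L] × [X1,X2,X3,X4,X5]:
  M: [-3  2 -3 -2 -1]
  I: [ 1 -1  1  1  1]
  Θ: [ 1  0  1  0  1]
  L: [-1  1 -1 -1  1]
Echelon form has 3 nonzero rows (pivots: X1,X2,X5)
n=5, r=3 ⇒ 2 dimensionless groups

2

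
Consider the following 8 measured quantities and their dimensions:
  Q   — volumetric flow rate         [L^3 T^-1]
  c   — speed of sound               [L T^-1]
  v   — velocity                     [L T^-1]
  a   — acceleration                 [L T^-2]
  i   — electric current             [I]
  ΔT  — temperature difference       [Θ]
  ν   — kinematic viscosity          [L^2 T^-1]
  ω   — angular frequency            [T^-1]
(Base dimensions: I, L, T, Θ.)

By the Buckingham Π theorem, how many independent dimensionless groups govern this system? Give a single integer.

4

Exponent matrix [I,L,T,Θ] × [Q,c,v,a,i,ΔT,ν,ω]:
  I: [ 0  0  0  0  1  0  0  0]
  L: [ 3  1  1  1  0  0  2  0]
  T: [-1 -1 -1 -2  0  0 -1 -1]
  Θ: [ 0  0  0  0  0  1  0  0]
RREF → pivots at {Q,c,i,ΔT} ⇒ r = 4
n=8, r=4 ⇒ 4 dimensionless groups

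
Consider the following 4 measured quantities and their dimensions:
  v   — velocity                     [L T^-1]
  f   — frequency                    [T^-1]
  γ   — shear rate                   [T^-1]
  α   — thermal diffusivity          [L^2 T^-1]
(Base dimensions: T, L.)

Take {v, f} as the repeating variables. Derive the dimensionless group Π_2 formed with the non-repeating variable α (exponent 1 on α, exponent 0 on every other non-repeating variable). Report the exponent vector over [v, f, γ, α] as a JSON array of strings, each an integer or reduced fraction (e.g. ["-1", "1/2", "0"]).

Dimensional matrix (T×L by v×f×γ×α):
  T: [-1 -1 -1 -1]
  L: [ 1  0  0  2]
Echelon form has 2 nonzero rows (pivots: v,f)
Repeat: v,f; free: γ,α
RREF:
  r0: [   1    0    0    2]
  r1: [   0    1    1   -1]
Fix exponent of α at 1, γ at 0; solve each RREF row for its pivot's exponent:
  r0: exp(v) + (2)·1 = 0 ⇒ exp(v) = -2
  r1: exp(f) + (-1)·1 = 0 ⇒ exp(f) = 1
Π_2 = v^-2 · f · α

["-2", "1", "0", "1"]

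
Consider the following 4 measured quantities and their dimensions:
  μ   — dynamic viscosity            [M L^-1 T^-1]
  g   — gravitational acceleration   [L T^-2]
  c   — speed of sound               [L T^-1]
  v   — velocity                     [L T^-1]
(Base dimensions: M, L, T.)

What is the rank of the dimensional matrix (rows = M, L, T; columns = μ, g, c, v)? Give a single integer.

Dimensional matrix (M×L×T by μ×g×c×v):
  M: [ 1  0  0  0]
  L: [-1  1  1  1]
  T: [-1 -2 -1 -1]
Row reduction gives pivot columns μ,g,c; rank = 3

3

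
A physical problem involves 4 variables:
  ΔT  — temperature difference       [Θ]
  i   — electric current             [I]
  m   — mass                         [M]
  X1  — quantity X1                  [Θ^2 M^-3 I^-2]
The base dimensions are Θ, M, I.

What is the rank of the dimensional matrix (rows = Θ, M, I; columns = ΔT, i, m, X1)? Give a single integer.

3

Dimensional matrix (Θ×M×I by ΔT×i×m×X1):
  Θ: [ 1  0  0  2]
  M: [ 0  0  1 -3]
  I: [ 0  1  0 -2]
Row reduction gives pivot columns ΔT,i,m; rank = 3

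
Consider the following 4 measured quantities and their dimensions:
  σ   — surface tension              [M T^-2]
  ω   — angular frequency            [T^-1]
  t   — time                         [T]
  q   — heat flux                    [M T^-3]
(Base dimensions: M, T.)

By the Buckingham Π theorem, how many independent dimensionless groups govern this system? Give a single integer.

Dimensional matrix (M×T by σ×ω×t×q):
  M: [ 1  0  0  1]
  T: [-2 -1  1 -3]
Row reduction gives pivot columns σ,ω; rank = 2
4 vars − rank 2 = 2 Π groups

2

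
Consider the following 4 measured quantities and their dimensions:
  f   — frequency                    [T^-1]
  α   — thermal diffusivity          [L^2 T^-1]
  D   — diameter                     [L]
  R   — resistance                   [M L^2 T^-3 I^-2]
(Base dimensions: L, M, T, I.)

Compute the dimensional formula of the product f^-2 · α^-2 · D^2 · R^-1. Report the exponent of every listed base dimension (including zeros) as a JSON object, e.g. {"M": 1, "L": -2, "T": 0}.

Exponent matrix [L,M,T,I] × [f,α,D,R]:
  L: [ 0  2  1  2]
  M: [ 0  0  0  1]
  T: [-1 -1  0 -3]
  I: [ 0  0  0 -2]
  [L]: (-2)·0+(-2)·2+(2)·1+(-1)·2 = -4
  [M]: (-2)·0+(-2)·0+(2)·0+(-1)·1 = -1
  [T]: (-2)·-1+(-2)·-1+(2)·0+(-1)·-3 = 7
  [I]: (-2)·0+(-2)·0+(2)·0+(-1)·-2 = 2
⇒ L^-4 M^-1 T^7 I^2

{"L": -4, "M": -1, "T": 7, "I": 2}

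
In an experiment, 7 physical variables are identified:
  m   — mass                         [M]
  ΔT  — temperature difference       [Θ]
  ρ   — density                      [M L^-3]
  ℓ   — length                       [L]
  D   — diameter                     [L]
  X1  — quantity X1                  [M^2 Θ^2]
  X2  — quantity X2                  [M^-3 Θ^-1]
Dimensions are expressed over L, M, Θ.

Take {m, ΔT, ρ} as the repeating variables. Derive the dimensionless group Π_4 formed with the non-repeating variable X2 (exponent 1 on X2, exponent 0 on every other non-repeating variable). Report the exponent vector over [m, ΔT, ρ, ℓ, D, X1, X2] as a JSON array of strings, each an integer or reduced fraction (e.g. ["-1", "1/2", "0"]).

Exponent matrix [L,M,Θ] × [m,ΔT,ρ,ℓ,D,X1,X2]:
  L: [ 0  0 -3  1  1  0  0]
  M: [ 1  0  1  0  0  2 -3]
  Θ: [ 0  1  0  0  0  2 -1]
Row reduction gives pivot columns m,ΔT,ρ; rank = 3
Pivot set = {m,ΔT,ρ}, free = {ℓ,D,X1,X2}
RREF:
  r0: [   1    0    0  1/3  1/3    2   -3]
  r1: [   0    1    0    0    0    2   -1]
  r2: [   0    0    1 -1/3 -1/3    0    0]
Fix exponent of X2 at 1, ℓ at 0, D at 0, X1 at 0; solve each RREF row for its pivot's exponent:
  r0: exp(m) + (-3)·1 = 0 ⇒ exp(m) = 3
  r1: exp(ΔT) + (-1)·1 = 0 ⇒ exp(ΔT) = 1
  r2: exp(ρ) + (0)·1 = 0 ⇒ exp(ρ) = 0
Π_4 = m^3 · ΔT · X2

["3", "1", "0", "0", "0", "0", "1"]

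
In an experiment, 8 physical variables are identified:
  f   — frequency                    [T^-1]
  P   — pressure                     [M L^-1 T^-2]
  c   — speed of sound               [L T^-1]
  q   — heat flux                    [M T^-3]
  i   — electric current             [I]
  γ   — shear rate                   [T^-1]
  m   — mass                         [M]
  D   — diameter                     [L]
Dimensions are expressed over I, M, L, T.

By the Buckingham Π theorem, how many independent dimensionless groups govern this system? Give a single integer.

4

Write exponents as rows I,M,L,T / cols f,P,c,q,i,γ,m,D:
  I: [ 0  0  0  0  1  0  0  0]
  M: [ 0  1  0  1  0  0  1  0]
  L: [ 0 -1  1  0  0  0  0  1]
  T: [-1 -2 -1 -3  0 -1  0  0]
Echelon form has 4 nonzero rows (pivots: f,P,c,i)
n=8, r=4 ⇒ 4 dimensionless groups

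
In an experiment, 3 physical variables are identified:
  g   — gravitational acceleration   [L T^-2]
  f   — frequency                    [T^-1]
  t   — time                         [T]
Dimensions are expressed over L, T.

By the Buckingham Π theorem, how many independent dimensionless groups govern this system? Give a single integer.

Dimensional matrix (L×T by g×f×t):
  L: [ 1  0  0]
  T: [-2 -1  1]
Echelon form has 2 nonzero rows (pivots: g,f)
n=3, r=2 ⇒ 1 dimensionless group

1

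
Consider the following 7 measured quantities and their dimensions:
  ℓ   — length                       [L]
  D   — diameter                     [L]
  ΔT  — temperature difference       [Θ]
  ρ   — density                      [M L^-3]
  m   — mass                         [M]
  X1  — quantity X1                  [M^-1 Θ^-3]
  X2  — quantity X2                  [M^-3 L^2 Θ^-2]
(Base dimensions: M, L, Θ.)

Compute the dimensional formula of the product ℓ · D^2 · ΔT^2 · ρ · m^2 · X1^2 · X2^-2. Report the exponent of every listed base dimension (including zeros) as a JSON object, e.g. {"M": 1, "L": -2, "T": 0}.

Write exponents as rows M,L,Θ / cols ℓ,D,ΔT,ρ,m,X1,X2:
  M: [ 0  0  0  1  1 -1 -3]
  L: [ 1  1  0 -3  0  0  2]
  Θ: [ 0  0  1  0  0 -3 -2]
  [M]: (1)·0+(2)·0+(2)·0+(1)·1+(2)·1+(2)·-1+(-2)·-3 = 7
  [L]: (1)·1+(2)·1+(2)·0+(1)·-3+(2)·0+(2)·0+(-2)·2 = -4
  [Θ]: (1)·0+(2)·0+(2)·1+(1)·0+(2)·0+(2)·-3+(-2)·-2 = 0
⇒ M^7 L^-4

{"M": 7, "L": -4, "Θ": 0}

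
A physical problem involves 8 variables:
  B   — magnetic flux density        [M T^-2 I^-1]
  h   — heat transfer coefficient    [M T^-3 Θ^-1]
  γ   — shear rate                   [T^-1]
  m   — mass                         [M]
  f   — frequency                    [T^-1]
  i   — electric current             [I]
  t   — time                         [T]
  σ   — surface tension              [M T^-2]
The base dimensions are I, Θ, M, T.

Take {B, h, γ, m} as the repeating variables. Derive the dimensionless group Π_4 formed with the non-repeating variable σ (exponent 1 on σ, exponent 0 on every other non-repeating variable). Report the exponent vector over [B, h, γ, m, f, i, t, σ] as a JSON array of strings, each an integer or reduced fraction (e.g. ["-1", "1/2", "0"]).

["0", "0", "-2", "-1", "0", "0", "0", "1"]

Write exponents as rows I,Θ,M,T / cols B,h,γ,m,f,i,t,σ:
  I: [-1  0  0  0  0  1  0  0]
  Θ: [ 0 -1  0  0  0  0  0  0]
  M: [ 1  1  0  1  0  0  0  1]
  T: [-2 -3 -1  0 -1  0  1 -2]
RREF → pivots at {B,h,γ,m} ⇒ r = 4
Repeat: B,h,γ,m; free: f,i,t,σ
RREF:
  r0: [   1    0    0    0    0   -1    0    0]
  r1: [   0    1    0    0    0    0    0    0]
  r2: [   0    0    1    0    1    2   -1    2]
  r3: [   0    0    0    1    0    1    0    1]
Fix exponent of σ at 1, f at 0, i at 0, t at 0; solve each RREF row for its pivot's exponent:
  r0: exp(B) + (0)·1 = 0 ⇒ exp(B) = 0
  r1: exp(h) + (0)·1 = 0 ⇒ exp(h) = 0
  r2: exp(γ) + (2)·1 = 0 ⇒ exp(γ) = -2
  r3: exp(m) + (1)·1 = 0 ⇒ exp(m) = -1
Π_4 = γ^-2 · m^-1 · σ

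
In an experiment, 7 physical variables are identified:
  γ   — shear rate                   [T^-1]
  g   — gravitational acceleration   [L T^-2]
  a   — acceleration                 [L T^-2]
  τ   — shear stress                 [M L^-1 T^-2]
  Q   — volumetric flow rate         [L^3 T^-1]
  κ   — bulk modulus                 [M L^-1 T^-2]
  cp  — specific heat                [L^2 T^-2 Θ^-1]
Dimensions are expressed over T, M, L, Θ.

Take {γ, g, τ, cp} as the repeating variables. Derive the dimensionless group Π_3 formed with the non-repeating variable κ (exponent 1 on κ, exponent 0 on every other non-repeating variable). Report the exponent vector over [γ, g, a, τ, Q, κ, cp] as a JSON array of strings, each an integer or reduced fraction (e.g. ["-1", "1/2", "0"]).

["0", "0", "0", "-1", "0", "1", "0"]

Write exponents as rows T,M,L,Θ / cols γ,g,a,τ,Q,κ,cp:
  T: [-1 -2 -2 -2 -1 -2 -2]
  M: [ 0  0  0  1  0  1  0]
  L: [ 0  1  1 -1  3 -1  2]
  Θ: [ 0  0  0  0  0  0 -1]
Echelon form has 4 nonzero rows (pivots: γ,g,τ,cp)
Pivot set = {γ,g,τ,cp}, free = {a,Q,κ}
RREF:
  r0: [   1    0    0    0   -5    0    0]
  r1: [   0    1    1    0    3    0    0]
  r2: [   0    0    0    1    0    1    0]
  r3: [   0    0    0    0    0    0    1]
Fix exponent of κ at 1, a at 0, Q at 0; solve each RREF row for its pivot's exponent:
  r0: exp(γ) + (0)·1 = 0 ⇒ exp(γ) = 0
  r1: exp(g) + (0)·1 = 0 ⇒ exp(g) = 0
  r2: exp(τ) + (1)·1 = 0 ⇒ exp(τ) = -1
  r3: exp(cp) + (0)·1 = 0 ⇒ exp(cp) = 0
Π_3 = τ^-1 · κ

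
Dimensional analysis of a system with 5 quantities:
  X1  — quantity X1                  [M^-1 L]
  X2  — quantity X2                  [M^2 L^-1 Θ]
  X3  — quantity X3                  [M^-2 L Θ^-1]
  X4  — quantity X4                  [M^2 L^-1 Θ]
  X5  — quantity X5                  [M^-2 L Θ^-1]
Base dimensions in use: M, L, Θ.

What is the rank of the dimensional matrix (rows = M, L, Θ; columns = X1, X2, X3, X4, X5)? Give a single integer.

2

Dimensional matrix (M×L×Θ by X1×X2×X3×X4×X5):
  M: [-1  2 -2  2 -2]
  L: [ 1 -1  1 -1  1]
  Θ: [ 0  1 -1  1 -1]
Echelon form has 2 nonzero rows (pivots: X1,X2)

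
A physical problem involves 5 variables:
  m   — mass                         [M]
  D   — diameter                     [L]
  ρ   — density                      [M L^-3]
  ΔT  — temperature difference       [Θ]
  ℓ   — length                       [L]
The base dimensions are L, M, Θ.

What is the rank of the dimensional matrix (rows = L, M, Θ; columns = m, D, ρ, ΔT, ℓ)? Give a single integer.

Exponent matrix [L,M,Θ] × [m,D,ρ,ΔT,ℓ]:
  L: [ 0  1 -3  0  1]
  M: [ 1  0  1  0  0]
  Θ: [ 0  0  0  1  0]
RREF → pivots at {m,D,ΔT} ⇒ r = 3

3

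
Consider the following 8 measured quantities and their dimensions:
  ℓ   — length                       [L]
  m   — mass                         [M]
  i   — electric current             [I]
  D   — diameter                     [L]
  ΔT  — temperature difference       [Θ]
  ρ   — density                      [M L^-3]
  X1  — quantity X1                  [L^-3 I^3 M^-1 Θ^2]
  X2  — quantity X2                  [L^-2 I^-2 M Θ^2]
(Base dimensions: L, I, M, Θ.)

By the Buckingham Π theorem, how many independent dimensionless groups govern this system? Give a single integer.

4

Dimensional matrix (L×I×M×Θ by ℓ×m×i×D×ΔT×ρ×X1×X2):
  L: [ 1  0  0  1  0 -3 -3 -2]
  I: [ 0  0  1  0  0  0  3 -2]
  M: [ 0  1  0  0  0  1 -1  1]
  Θ: [ 0  0  0  0  1  0  2  2]
Row reduction gives pivot columns ℓ,m,i,ΔT; rank = 4
n=8, r=4 ⇒ 4 dimensionless groups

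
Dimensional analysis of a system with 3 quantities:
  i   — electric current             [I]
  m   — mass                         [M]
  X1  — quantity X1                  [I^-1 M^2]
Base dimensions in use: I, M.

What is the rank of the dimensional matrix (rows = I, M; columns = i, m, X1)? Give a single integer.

2

Exponent matrix [I,M] × [i,m,X1]:
  I: [ 1  0 -1]
  M: [ 0  1  2]
Echelon form has 2 nonzero rows (pivots: i,m)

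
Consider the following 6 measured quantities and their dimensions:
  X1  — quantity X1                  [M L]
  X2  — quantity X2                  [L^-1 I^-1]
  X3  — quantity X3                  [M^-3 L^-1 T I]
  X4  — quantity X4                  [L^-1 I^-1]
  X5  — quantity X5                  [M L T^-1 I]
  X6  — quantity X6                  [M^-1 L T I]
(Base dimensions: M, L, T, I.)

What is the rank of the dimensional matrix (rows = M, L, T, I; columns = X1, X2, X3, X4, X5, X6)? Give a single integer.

3

Exponent matrix [M,L,T,I] × [X1,X2,X3,X4,X5,X6]:
  M: [ 1  0 -3  0  1 -1]
  L: [ 1 -1 -1 -1  1  1]
  T: [ 0  0  1  0 -1  1]
  I: [ 0 -1  1 -1  1  1]
RREF → pivots at {X1,X2,X3} ⇒ r = 3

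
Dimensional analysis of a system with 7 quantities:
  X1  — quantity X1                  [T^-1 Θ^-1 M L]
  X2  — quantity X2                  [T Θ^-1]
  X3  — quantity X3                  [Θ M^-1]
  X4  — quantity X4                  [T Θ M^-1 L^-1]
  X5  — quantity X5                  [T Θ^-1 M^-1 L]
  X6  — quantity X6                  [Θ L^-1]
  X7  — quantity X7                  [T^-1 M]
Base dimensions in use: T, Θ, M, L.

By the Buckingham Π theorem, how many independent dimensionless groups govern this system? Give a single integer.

Exponent matrix [T,Θ,M,L] × [X1,X2,X3,X4,X5,X6,X7]:
  T: [-1  1  0  1  1  0 -1]
  Θ: [-1 -1  1  1 -1  1  0]
  M: [ 1  0 -1 -1 -1  0  1]
  L: [ 1  0  0 -1  1 -1  0]
Echelon form has 3 nonzero rows (pivots: X1,X2,X3)
7 vars − rank 3 = 4 Π groups

4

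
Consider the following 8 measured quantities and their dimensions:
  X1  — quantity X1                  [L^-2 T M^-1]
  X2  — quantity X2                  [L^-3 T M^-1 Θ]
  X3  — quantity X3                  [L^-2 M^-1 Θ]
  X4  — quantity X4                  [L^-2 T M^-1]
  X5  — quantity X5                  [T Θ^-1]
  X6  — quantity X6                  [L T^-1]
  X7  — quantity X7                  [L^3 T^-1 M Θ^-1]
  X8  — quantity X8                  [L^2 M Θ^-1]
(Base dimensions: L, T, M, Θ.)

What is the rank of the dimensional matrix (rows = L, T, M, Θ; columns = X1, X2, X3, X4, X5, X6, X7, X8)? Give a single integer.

Dimensional matrix (L×T×M×Θ by X1×X2×X3×X4×X5×X6×X7×X8):
  L: [-2 -3 -2 -2  0  1  3  2]
  T: [ 1  1  0  1  1 -1 -1  0]
  M: [-1 -1 -1 -1  0  0  1  1]
  Θ: [ 0  1  1  0 -1  0 -1 -1]
Echelon form has 3 nonzero rows (pivots: X1,X2,X3)

3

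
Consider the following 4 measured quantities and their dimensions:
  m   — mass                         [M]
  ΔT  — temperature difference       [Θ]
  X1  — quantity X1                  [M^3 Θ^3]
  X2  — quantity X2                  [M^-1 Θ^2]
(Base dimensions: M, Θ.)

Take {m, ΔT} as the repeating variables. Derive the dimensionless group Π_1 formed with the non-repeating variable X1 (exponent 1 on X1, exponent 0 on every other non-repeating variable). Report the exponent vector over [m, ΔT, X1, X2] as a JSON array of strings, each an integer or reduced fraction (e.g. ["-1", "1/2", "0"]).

Dimensional matrix (M×Θ by m×ΔT×X1×X2):
  M: [ 1  0  3 -1]
  Θ: [ 0  1  3  2]
Row reduction gives pivot columns m,ΔT; rank = 2
Repeat: m,ΔT; free: X1,X2
RREF:
  r0: [   1    0    3   -1]
  r1: [   0    1    3    2]
Fix exponent of X1 at 1, X2 at 0; solve each RREF row for its pivot's exponent:
  r0: exp(m) + (3)·1 = 0 ⇒ exp(m) = -3
  r1: exp(ΔT) + (3)·1 = 0 ⇒ exp(ΔT) = -3
Π_1 = m^-3 · ΔT^-3 · X1

["-3", "-3", "1", "0"]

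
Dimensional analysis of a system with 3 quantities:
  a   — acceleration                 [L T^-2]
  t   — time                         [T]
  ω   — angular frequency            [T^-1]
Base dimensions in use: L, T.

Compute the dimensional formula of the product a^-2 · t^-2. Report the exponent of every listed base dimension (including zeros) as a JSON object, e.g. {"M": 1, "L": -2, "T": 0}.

{"L": -2, "T": 2}

Dimensional matrix (L×T by a×t×ω):
  L: [ 1  0  0]
  T: [-2  1 -1]
  [L]: (-2)·1+(-2)·0 = -2
  [T]: (-2)·-2+(-2)·1 = 2
⇒ L^-2 T^2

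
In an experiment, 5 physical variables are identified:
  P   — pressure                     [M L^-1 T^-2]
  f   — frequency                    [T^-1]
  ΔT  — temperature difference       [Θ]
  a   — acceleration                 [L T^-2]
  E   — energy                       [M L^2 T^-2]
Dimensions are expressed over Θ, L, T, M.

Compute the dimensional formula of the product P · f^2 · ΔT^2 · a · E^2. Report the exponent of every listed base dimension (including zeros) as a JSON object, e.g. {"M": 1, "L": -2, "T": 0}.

{"Θ": 2, "L": 4, "T": -10, "M": 3}

Dimensional matrix (Θ×L×T×M by P×f×ΔT×a×E):
  Θ: [ 0  0  1  0  0]
  L: [-1  0  0  1  2]
  T: [-2 -1  0 -2 -2]
  M: [ 1  0  0  0  1]
  [Θ]: (1)·0+(2)·0+(2)·1+(1)·0+(2)·0 = 2
  [L]: (1)·-1+(2)·0+(2)·0+(1)·1+(2)·2 = 4
  [T]: (1)·-2+(2)·-1+(2)·0+(1)·-2+(2)·-2 = -10
  [M]: (1)·1+(2)·0+(2)·0+(1)·0+(2)·1 = 3
⇒ Θ^2 L^4 T^-10 M^3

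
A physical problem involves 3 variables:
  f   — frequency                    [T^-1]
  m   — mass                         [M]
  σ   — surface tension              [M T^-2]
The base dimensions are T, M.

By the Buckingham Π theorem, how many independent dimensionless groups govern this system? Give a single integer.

Write exponents as rows T,M / cols f,m,σ:
  T: [-1  0 -2]
  M: [ 0  1  1]
RREF → pivots at {f,m} ⇒ r = 2
3 vars − rank 2 = 1 Π group

1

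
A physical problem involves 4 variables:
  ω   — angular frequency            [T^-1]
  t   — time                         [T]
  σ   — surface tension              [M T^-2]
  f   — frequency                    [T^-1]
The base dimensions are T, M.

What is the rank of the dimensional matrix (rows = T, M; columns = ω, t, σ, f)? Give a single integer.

Exponent matrix [T,M] × [ω,t,σ,f]:
  T: [-1  1 -2 -1]
  M: [ 0  0  1  0]
RREF → pivots at {ω,σ} ⇒ r = 2

2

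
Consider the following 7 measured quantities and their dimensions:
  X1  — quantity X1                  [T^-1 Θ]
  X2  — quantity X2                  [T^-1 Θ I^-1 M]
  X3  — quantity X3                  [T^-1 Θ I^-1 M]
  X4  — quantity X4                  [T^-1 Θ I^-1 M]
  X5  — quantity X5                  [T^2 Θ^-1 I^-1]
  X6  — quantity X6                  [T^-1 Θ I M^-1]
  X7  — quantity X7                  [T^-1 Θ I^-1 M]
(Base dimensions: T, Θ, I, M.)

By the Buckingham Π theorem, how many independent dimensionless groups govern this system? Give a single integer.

Dimensional matrix (T×Θ×I×M by X1×X2×X3×X4×X5×X6×X7):
  T: [-1 -1 -1 -1  2 -1 -1]
  Θ: [ 1  1  1  1 -1  1  1]
  I: [ 0 -1 -1 -1 -1  1 -1]
  M: [ 0  1  1  1  0 -1  1]
Echelon form has 3 nonzero rows (pivots: X1,X2,X5)
Π count = n − r = 7 − 3 = 4

4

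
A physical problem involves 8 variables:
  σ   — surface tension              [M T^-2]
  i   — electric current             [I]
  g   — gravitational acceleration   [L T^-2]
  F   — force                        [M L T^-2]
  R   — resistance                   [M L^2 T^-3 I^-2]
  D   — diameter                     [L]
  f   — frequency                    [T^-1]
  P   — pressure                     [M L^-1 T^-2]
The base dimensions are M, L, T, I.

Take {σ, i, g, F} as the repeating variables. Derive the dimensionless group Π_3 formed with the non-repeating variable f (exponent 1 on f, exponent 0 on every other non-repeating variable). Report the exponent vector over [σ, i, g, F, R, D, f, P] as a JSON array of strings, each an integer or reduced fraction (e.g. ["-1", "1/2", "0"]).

Write exponents as rows M,L,T,I / cols σ,i,g,F,R,D,f,P:
  M: [ 1  0  0  1  1  0  0  1]
  L: [ 0  0  1  1  2  1  0 -1]
  T: [-2  0 -2 -2 -3  0 -1 -2]
  I: [ 0  1  0  0 -2  0  0  0]
RREF → pivots at {σ,i,g,F} ⇒ r = 4
Repeat: σ,i,g,F; free: R,D,f,P
RREF:
  r0: [   1    0    0    0 -1/2   -1  1/2    2]
  r1: [   0    1    0    0   -2    0    0    0]
  r2: [   0    0    1    0  1/2    0  1/2    0]
  r3: [   0    0    0    1  3/2    1 -1/2   -1]
Fix exponent of f at 1, R at 0, D at 0, P at 0; solve each RREF row for its pivot's exponent:
  r0: exp(σ) + (1/2)·1 = 0 ⇒ exp(σ) = -1/2
  r1: exp(i) + (0)·1 = 0 ⇒ exp(i) = 0
  r2: exp(g) + (1/2)·1 = 0 ⇒ exp(g) = -1/2
  r3: exp(F) + (-1/2)·1 = 0 ⇒ exp(F) = 1/2
Π_3 = σ^(-1/2) · g^(-1/2) · F^(1/2) · f

["-1/2", "0", "-1/2", "1/2", "0", "0", "1", "0"]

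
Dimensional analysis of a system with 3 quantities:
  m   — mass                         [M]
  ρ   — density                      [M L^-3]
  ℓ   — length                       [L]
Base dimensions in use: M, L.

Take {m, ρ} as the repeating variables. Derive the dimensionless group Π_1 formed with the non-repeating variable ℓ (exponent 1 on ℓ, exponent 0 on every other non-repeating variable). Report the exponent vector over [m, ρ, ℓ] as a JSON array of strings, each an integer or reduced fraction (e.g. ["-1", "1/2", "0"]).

Write exponents as rows M,L / cols m,ρ,ℓ:
  M: [ 1  1  0]
  L: [ 0 -3  1]
RREF → pivots at {m,ρ} ⇒ r = 2
Pivot set = {m,ρ}, free = {ℓ}
RREF:
  r0: [   1    0  1/3]
  r1: [   0    1 -1/3]
Fix exponent of ℓ at 1; solve each RREF row for its pivot's exponent:
  r0: exp(m) + (1/3)·1 = 0 ⇒ exp(m) = -1/3
  r1: exp(ρ) + (-1/3)·1 = 0 ⇒ exp(ρ) = 1/3
Π_1 = m^(-1/3) · ρ^(1/3) · ℓ

["-1/3", "1/3", "1"]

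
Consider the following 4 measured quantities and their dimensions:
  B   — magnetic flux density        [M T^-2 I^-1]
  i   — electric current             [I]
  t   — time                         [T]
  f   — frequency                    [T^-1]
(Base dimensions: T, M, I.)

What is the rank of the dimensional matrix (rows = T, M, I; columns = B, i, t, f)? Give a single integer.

3

Exponent matrix [T,M,I] × [B,i,t,f]:
  T: [-2  0  1 -1]
  M: [ 1  0  0  0]
  I: [-1  1  0  0]
RREF → pivots at {B,i,t} ⇒ r = 3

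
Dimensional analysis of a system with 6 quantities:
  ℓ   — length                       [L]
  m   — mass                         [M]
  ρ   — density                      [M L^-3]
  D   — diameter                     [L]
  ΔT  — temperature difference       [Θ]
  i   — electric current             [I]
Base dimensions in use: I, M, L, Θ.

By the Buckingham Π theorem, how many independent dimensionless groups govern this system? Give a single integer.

Exponent matrix [I,M,L,Θ] × [ℓ,m,ρ,D,ΔT,i]:
  I: [ 0  0  0  0  0  1]
  M: [ 0  1  1  0  0  0]
  L: [ 1  0 -3  1  0  0]
  Θ: [ 0  0  0  0  1  0]
Row reduction gives pivot columns ℓ,m,ΔT,i; rank = 4
6 vars − rank 4 = 2 Π groups

2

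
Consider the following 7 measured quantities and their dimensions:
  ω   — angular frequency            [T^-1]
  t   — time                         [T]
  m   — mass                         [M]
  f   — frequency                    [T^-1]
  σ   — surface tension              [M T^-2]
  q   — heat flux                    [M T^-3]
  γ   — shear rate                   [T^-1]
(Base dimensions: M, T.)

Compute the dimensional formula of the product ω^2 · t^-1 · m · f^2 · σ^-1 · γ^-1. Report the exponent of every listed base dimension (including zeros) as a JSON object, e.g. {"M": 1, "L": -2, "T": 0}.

{"M": 0, "T": -2}

Dimensional matrix (M×T by ω×t×m×f×σ×q×γ):
  M: [ 0  0  1  0  1  1  0]
  T: [-1  1  0 -1 -2 -3 -1]
  [M]: (2)·0+(-1)·0+(1)·1+(2)·0+(-1)·1+(-1)·0 = 0
  [T]: (2)·-1+(-1)·1+(1)·0+(2)·-1+(-1)·-2+(-1)·-1 = -2
⇒ T^-2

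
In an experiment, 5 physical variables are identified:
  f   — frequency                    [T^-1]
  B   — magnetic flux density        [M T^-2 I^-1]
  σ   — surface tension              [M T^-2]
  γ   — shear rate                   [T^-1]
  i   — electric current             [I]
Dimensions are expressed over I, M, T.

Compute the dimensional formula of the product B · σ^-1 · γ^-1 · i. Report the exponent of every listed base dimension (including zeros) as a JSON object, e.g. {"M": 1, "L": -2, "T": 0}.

Exponent matrix [I,M,T] × [f,B,σ,γ,i]:
  I: [ 0 -1  0  0  1]
  M: [ 0  1  1  0  0]
  T: [-1 -2 -2 -1  0]
  [I]: (1)·-1+(-1)·0+(-1)·0+(1)·1 = 0
  [M]: (1)·1+(-1)·1+(-1)·0+(1)·0 = 0
  [T]: (1)·-2+(-1)·-2+(-1)·-1+(1)·0 = 1
⇒ T

{"I": 0, "M": 0, "T": 1}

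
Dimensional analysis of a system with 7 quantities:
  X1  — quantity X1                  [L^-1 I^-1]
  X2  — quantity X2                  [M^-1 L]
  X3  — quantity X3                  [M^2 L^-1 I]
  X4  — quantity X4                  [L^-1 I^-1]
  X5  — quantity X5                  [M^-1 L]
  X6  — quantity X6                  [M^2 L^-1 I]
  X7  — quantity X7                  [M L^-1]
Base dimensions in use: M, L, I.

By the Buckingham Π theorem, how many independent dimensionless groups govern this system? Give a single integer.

Dimensional matrix (M×L×I by X1×X2×X3×X4×X5×X6×X7):
  M: [ 0 -1  2  0 -1  2  1]
  L: [-1  1 -1 -1  1 -1 -1]
  I: [-1  0  1 -1  0  1  0]
Row reduction gives pivot columns X1,X2; rank = 2
7 vars − rank 2 = 5 Π groups

5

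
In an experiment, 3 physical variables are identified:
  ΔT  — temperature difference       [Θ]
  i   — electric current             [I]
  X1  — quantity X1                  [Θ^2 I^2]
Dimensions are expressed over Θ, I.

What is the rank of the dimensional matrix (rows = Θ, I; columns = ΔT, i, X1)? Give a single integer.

2

Dimensional matrix (Θ×I by ΔT×i×X1):
  Θ: [ 1  0  2]
  I: [ 0  1  2]
Row reduction gives pivot columns ΔT,i; rank = 2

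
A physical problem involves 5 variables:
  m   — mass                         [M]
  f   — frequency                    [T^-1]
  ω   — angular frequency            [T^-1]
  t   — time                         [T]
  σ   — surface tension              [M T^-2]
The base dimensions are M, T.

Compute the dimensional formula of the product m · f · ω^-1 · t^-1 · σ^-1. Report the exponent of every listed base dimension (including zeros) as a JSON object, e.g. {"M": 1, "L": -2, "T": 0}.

{"M": 0, "T": 1}

Exponent matrix [M,T] × [m,f,ω,t,σ]:
  M: [ 1  0  0  0  1]
  T: [ 0 -1 -1  1 -2]
  [M]: (1)·1+(1)·0+(-1)·0+(-1)·0+(-1)·1 = 0
  [T]: (1)·0+(1)·-1+(-1)·-1+(-1)·1+(-1)·-2 = 1
⇒ T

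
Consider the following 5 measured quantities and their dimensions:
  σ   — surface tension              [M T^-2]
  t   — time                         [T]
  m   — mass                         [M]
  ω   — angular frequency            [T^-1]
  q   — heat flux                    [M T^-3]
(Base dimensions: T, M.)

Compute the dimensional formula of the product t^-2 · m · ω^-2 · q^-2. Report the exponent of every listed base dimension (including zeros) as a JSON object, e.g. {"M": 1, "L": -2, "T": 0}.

Exponent matrix [T,M] × [σ,t,m,ω,q]:
  T: [-2  1  0 -1 -3]
  M: [ 1  0  1  0  1]
  [T]: (-2)·1+(1)·0+(-2)·-1+(-2)·-3 = 6
  [M]: (-2)·0+(1)·1+(-2)·0+(-2)·1 = -1
⇒ T^6 M^-1

{"T": 6, "M": -1}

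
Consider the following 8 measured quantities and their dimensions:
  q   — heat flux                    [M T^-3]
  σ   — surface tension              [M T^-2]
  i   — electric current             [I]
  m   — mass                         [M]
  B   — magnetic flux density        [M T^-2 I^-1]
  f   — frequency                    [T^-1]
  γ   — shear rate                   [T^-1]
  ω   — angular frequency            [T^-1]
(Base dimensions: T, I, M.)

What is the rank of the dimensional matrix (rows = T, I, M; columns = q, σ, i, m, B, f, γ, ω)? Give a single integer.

3

Write exponents as rows T,I,M / cols q,σ,i,m,B,f,γ,ω:
  T: [-3 -2  0  0 -2 -1 -1 -1]
  I: [ 0  0  1  0 -1  0  0  0]
  M: [ 1  1  0  1  1  0  0  0]
Row reduction gives pivot columns q,σ,i; rank = 3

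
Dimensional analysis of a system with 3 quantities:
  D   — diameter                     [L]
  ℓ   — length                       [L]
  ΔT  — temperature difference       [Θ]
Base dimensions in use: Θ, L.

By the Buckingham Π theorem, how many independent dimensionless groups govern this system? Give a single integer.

1

Exponent matrix [Θ,L] × [D,ℓ,ΔT]:
  Θ: [ 0  0  1]
  L: [ 1  1  0]
Row reduction gives pivot columns D,ΔT; rank = 2
Π count = n − r = 3 − 2 = 1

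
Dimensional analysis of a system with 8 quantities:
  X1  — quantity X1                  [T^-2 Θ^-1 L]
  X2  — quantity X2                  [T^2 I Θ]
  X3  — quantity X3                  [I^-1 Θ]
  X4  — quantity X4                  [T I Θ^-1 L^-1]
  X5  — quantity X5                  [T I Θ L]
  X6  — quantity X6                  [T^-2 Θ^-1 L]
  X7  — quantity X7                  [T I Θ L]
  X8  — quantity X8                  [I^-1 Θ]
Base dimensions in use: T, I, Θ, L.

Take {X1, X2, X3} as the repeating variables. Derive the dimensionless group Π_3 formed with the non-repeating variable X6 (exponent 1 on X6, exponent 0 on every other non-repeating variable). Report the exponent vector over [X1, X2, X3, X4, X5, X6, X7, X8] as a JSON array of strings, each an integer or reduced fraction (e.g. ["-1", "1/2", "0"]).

["-1", "0", "0", "0", "0", "1", "0", "0"]

Exponent matrix [T,I,Θ,L] × [X1,X2,X3,X4,X5,X6,X7,X8]:
  T: [-2  2  0  1  1 -2  1  0]
  I: [ 0  1 -1  1  1  0  1 -1]
  Θ: [-1  1  1 -1  1 -1  1  1]
  L: [ 1  0  0 -1  1  1  1  0]
Row reduction gives pivot columns X1,X2,X3; rank = 3
Repeat: X1,X2,X3; free: X4,X5,X6,X7,X8
RREF:
  r0: [   1    0    0   -1    1    1    1    0]
  r1: [   0    1    0 -1/2  3/2    0  3/2    0]
  r2: [   0    0    1 -3/2  1/2    0  1/2    1]
  r3: [   0    0    0    0    0    0    0    0]
Fix exponent of X6 at 1, X4 at 0, X5 at 0, X7 at 0, X8 at 0; solve each RREF row for its pivot's exponent:
  r0: exp(X1) + (1)·1 = 0 ⇒ exp(X1) = -1
  r1: exp(X2) + (0)·1 = 0 ⇒ exp(X2) = 0
  r2: exp(X3) + (0)·1 = 0 ⇒ exp(X3) = 0
Π_3 = X1^-1 · X6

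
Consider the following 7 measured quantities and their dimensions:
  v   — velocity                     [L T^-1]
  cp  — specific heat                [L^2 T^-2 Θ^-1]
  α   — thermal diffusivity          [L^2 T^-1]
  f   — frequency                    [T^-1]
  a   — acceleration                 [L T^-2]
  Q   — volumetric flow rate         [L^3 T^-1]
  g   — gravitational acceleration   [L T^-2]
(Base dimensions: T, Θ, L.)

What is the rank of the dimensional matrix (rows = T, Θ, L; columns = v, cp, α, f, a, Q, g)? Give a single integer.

3

Exponent matrix [T,Θ,L] × [v,cp,α,f,a,Q,g]:
  T: [-1 -2 -1 -1 -2 -1 -2]
  Θ: [ 0 -1  0  0  0  0  0]
  L: [ 1  2  2  0  1  3  1]
RREF → pivots at {v,cp,α} ⇒ r = 3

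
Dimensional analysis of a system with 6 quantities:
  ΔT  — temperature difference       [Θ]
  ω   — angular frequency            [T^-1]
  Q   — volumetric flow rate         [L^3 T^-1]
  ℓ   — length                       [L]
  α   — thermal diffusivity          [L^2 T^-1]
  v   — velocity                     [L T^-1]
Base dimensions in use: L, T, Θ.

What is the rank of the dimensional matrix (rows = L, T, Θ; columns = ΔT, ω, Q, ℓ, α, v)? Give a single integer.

3

Exponent matrix [L,T,Θ] × [ΔT,ω,Q,ℓ,α,v]:
  L: [ 0  0  3  1  2  1]
  T: [ 0 -1 -1  0 -1 -1]
  Θ: [ 1  0  0  0  0  0]
Echelon form has 3 nonzero rows (pivots: ΔT,ω,Q)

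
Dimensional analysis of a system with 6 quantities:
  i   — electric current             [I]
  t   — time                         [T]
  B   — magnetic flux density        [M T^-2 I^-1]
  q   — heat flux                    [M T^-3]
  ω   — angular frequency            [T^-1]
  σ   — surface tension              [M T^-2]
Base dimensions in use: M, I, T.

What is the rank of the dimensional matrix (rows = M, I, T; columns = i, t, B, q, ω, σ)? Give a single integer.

3

Dimensional matrix (M×I×T by i×t×B×q×ω×σ):
  M: [ 0  0  1  1  0  1]
  I: [ 1  0 -1  0  0  0]
  T: [ 0  1 -2 -3 -1 -2]
RREF → pivots at {i,t,B} ⇒ r = 3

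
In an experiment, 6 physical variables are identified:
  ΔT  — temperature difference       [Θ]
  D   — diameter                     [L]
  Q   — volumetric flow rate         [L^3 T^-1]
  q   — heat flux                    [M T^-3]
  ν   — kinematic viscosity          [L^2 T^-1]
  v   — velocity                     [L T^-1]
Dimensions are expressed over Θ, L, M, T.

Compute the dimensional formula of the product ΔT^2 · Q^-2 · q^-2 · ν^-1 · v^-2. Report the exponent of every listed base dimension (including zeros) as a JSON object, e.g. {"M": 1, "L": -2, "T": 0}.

{"Θ": 2, "L": -10, "M": -2, "T": 11}

Dimensional matrix (Θ×L×M×T by ΔT×D×Q×q×ν×v):
  Θ: [ 1  0  0  0  0  0]
  L: [ 0  1  3  0  2  1]
  M: [ 0  0  0  1  0  0]
  T: [ 0  0 -1 -3 -1 -1]
  [Θ]: (2)·1+(-2)·0+(-2)·0+(-1)·0+(-2)·0 = 2
  [L]: (2)·0+(-2)·3+(-2)·0+(-1)·2+(-2)·1 = -10
  [M]: (2)·0+(-2)·0+(-2)·1+(-1)·0+(-2)·0 = -2
  [T]: (2)·0+(-2)·-1+(-2)·-3+(-1)·-1+(-2)·-1 = 11
⇒ Θ^2 L^-10 M^-2 T^11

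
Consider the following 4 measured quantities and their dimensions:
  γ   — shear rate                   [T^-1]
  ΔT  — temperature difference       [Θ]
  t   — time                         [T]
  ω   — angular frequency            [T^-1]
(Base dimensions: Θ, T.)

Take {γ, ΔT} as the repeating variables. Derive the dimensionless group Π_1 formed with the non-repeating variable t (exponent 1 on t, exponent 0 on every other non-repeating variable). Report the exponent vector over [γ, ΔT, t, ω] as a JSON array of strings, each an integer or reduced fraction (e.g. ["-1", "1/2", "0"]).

Write exponents as rows Θ,T / cols γ,ΔT,t,ω:
  Θ: [ 0  1  0  0]
  T: [-1  0  1 -1]
Row reduction gives pivot columns γ,ΔT; rank = 2
Repeat: γ,ΔT; free: t,ω
RREF:
  r0: [   1    0   -1    1]
  r1: [   0    1    0    0]
Fix exponent of t at 1, ω at 0; solve each RREF row for its pivot's exponent:
  r0: exp(γ) + (-1)·1 = 0 ⇒ exp(γ) = 1
  r1: exp(ΔT) + (0)·1 = 0 ⇒ exp(ΔT) = 0
Π_1 = γ · t

["1", "0", "1", "0"]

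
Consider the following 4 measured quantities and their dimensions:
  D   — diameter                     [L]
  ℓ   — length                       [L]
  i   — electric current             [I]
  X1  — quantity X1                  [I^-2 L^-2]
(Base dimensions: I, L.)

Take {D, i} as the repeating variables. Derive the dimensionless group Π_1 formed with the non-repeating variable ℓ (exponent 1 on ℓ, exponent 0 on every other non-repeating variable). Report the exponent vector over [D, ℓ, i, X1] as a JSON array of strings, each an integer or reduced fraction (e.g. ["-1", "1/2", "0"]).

Write exponents as rows I,L / cols D,ℓ,i,X1:
  I: [ 0  0  1 -2]
  L: [ 1  1  0 -2]
Echelon form has 2 nonzero rows (pivots: D,i)
Repeat: D,i; free: ℓ,X1
RREF:
  r0: [   1    1    0   -2]
  r1: [   0    0    1   -2]
Fix exponent of ℓ at 1, X1 at 0; solve each RREF row for its pivot's exponent:
  r0: exp(D) + (1)·1 = 0 ⇒ exp(D) = -1
  r1: exp(i) + (0)·1 = 0 ⇒ exp(i) = 0
Π_1 = D^-1 · ℓ

["-1", "1", "0", "0"]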